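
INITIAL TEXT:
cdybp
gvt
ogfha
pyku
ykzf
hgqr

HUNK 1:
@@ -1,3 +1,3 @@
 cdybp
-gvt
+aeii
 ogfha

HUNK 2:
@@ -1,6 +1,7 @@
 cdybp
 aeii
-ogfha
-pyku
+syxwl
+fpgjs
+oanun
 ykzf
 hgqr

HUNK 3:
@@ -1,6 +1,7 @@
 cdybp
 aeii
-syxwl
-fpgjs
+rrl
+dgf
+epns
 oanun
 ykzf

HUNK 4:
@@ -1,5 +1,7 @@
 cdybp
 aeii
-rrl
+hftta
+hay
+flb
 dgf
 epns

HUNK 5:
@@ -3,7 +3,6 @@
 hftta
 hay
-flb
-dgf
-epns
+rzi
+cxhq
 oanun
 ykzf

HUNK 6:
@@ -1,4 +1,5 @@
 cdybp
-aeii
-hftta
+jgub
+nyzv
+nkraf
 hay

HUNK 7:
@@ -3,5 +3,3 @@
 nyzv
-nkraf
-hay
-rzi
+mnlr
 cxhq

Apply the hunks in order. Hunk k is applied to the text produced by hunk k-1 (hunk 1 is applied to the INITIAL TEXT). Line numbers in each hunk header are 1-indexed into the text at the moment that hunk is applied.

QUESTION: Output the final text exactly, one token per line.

Hunk 1: at line 1 remove [gvt] add [aeii] -> 6 lines: cdybp aeii ogfha pyku ykzf hgqr
Hunk 2: at line 1 remove [ogfha,pyku] add [syxwl,fpgjs,oanun] -> 7 lines: cdybp aeii syxwl fpgjs oanun ykzf hgqr
Hunk 3: at line 1 remove [syxwl,fpgjs] add [rrl,dgf,epns] -> 8 lines: cdybp aeii rrl dgf epns oanun ykzf hgqr
Hunk 4: at line 1 remove [rrl] add [hftta,hay,flb] -> 10 lines: cdybp aeii hftta hay flb dgf epns oanun ykzf hgqr
Hunk 5: at line 3 remove [flb,dgf,epns] add [rzi,cxhq] -> 9 lines: cdybp aeii hftta hay rzi cxhq oanun ykzf hgqr
Hunk 6: at line 1 remove [aeii,hftta] add [jgub,nyzv,nkraf] -> 10 lines: cdybp jgub nyzv nkraf hay rzi cxhq oanun ykzf hgqr
Hunk 7: at line 3 remove [nkraf,hay,rzi] add [mnlr] -> 8 lines: cdybp jgub nyzv mnlr cxhq oanun ykzf hgqr

Answer: cdybp
jgub
nyzv
mnlr
cxhq
oanun
ykzf
hgqr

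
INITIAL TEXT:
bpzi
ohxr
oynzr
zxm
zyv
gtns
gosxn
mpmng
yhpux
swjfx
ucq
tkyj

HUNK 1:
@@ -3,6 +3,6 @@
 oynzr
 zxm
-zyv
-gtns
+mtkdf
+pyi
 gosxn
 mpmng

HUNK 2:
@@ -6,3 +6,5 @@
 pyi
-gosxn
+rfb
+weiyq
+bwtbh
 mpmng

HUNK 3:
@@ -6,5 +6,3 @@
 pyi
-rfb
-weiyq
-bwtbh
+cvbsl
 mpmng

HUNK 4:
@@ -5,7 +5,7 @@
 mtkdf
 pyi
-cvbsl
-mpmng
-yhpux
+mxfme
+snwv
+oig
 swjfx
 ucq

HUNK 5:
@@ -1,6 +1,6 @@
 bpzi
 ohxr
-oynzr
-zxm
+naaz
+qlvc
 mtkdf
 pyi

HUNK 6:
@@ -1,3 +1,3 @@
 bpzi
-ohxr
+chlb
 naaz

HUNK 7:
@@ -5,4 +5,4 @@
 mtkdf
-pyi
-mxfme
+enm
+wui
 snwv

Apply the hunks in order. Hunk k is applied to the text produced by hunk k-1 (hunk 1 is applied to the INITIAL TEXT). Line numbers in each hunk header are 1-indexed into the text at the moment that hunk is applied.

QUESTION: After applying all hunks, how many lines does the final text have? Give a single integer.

Hunk 1: at line 3 remove [zyv,gtns] add [mtkdf,pyi] -> 12 lines: bpzi ohxr oynzr zxm mtkdf pyi gosxn mpmng yhpux swjfx ucq tkyj
Hunk 2: at line 6 remove [gosxn] add [rfb,weiyq,bwtbh] -> 14 lines: bpzi ohxr oynzr zxm mtkdf pyi rfb weiyq bwtbh mpmng yhpux swjfx ucq tkyj
Hunk 3: at line 6 remove [rfb,weiyq,bwtbh] add [cvbsl] -> 12 lines: bpzi ohxr oynzr zxm mtkdf pyi cvbsl mpmng yhpux swjfx ucq tkyj
Hunk 4: at line 5 remove [cvbsl,mpmng,yhpux] add [mxfme,snwv,oig] -> 12 lines: bpzi ohxr oynzr zxm mtkdf pyi mxfme snwv oig swjfx ucq tkyj
Hunk 5: at line 1 remove [oynzr,zxm] add [naaz,qlvc] -> 12 lines: bpzi ohxr naaz qlvc mtkdf pyi mxfme snwv oig swjfx ucq tkyj
Hunk 6: at line 1 remove [ohxr] add [chlb] -> 12 lines: bpzi chlb naaz qlvc mtkdf pyi mxfme snwv oig swjfx ucq tkyj
Hunk 7: at line 5 remove [pyi,mxfme] add [enm,wui] -> 12 lines: bpzi chlb naaz qlvc mtkdf enm wui snwv oig swjfx ucq tkyj
Final line count: 12

Answer: 12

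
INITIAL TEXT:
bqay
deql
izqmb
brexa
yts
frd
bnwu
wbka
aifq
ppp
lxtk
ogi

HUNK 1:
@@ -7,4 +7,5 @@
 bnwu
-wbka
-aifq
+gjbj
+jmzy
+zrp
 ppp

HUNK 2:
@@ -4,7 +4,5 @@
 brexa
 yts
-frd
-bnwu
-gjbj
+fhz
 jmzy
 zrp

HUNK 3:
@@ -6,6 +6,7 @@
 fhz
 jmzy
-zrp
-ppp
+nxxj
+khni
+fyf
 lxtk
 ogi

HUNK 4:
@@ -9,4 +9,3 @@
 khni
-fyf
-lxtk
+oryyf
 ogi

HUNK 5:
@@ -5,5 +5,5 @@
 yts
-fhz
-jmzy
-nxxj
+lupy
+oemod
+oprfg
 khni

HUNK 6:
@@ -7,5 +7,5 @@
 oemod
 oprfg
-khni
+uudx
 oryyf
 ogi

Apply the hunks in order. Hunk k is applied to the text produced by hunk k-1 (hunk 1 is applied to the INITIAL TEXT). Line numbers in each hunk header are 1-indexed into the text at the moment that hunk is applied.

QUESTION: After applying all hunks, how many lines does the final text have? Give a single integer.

Hunk 1: at line 7 remove [wbka,aifq] add [gjbj,jmzy,zrp] -> 13 lines: bqay deql izqmb brexa yts frd bnwu gjbj jmzy zrp ppp lxtk ogi
Hunk 2: at line 4 remove [frd,bnwu,gjbj] add [fhz] -> 11 lines: bqay deql izqmb brexa yts fhz jmzy zrp ppp lxtk ogi
Hunk 3: at line 6 remove [zrp,ppp] add [nxxj,khni,fyf] -> 12 lines: bqay deql izqmb brexa yts fhz jmzy nxxj khni fyf lxtk ogi
Hunk 4: at line 9 remove [fyf,lxtk] add [oryyf] -> 11 lines: bqay deql izqmb brexa yts fhz jmzy nxxj khni oryyf ogi
Hunk 5: at line 5 remove [fhz,jmzy,nxxj] add [lupy,oemod,oprfg] -> 11 lines: bqay deql izqmb brexa yts lupy oemod oprfg khni oryyf ogi
Hunk 6: at line 7 remove [khni] add [uudx] -> 11 lines: bqay deql izqmb brexa yts lupy oemod oprfg uudx oryyf ogi
Final line count: 11

Answer: 11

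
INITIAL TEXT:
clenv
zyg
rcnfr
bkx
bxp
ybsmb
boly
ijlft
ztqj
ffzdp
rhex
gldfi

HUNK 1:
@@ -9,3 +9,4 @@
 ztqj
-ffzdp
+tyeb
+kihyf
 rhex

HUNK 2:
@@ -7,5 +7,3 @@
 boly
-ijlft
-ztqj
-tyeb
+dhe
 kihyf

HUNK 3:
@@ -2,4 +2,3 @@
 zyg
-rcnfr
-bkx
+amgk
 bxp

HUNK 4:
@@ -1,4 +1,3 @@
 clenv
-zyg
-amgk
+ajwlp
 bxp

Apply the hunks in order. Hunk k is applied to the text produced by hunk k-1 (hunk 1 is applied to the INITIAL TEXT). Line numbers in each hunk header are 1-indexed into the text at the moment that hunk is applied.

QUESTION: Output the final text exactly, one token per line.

Hunk 1: at line 9 remove [ffzdp] add [tyeb,kihyf] -> 13 lines: clenv zyg rcnfr bkx bxp ybsmb boly ijlft ztqj tyeb kihyf rhex gldfi
Hunk 2: at line 7 remove [ijlft,ztqj,tyeb] add [dhe] -> 11 lines: clenv zyg rcnfr bkx bxp ybsmb boly dhe kihyf rhex gldfi
Hunk 3: at line 2 remove [rcnfr,bkx] add [amgk] -> 10 lines: clenv zyg amgk bxp ybsmb boly dhe kihyf rhex gldfi
Hunk 4: at line 1 remove [zyg,amgk] add [ajwlp] -> 9 lines: clenv ajwlp bxp ybsmb boly dhe kihyf rhex gldfi

Answer: clenv
ajwlp
bxp
ybsmb
boly
dhe
kihyf
rhex
gldfi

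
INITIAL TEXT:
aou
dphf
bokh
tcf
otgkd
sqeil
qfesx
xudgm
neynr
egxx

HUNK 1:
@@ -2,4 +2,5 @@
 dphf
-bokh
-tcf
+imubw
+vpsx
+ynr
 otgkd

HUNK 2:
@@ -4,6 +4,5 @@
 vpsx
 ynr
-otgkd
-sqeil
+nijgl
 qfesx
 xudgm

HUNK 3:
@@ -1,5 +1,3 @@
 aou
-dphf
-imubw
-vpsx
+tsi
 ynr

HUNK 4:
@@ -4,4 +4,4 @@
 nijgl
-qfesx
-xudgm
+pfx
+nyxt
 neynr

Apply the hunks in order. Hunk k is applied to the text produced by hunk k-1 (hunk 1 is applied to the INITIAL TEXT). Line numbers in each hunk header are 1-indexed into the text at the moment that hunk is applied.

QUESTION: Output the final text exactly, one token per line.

Hunk 1: at line 2 remove [bokh,tcf] add [imubw,vpsx,ynr] -> 11 lines: aou dphf imubw vpsx ynr otgkd sqeil qfesx xudgm neynr egxx
Hunk 2: at line 4 remove [otgkd,sqeil] add [nijgl] -> 10 lines: aou dphf imubw vpsx ynr nijgl qfesx xudgm neynr egxx
Hunk 3: at line 1 remove [dphf,imubw,vpsx] add [tsi] -> 8 lines: aou tsi ynr nijgl qfesx xudgm neynr egxx
Hunk 4: at line 4 remove [qfesx,xudgm] add [pfx,nyxt] -> 8 lines: aou tsi ynr nijgl pfx nyxt neynr egxx

Answer: aou
tsi
ynr
nijgl
pfx
nyxt
neynr
egxx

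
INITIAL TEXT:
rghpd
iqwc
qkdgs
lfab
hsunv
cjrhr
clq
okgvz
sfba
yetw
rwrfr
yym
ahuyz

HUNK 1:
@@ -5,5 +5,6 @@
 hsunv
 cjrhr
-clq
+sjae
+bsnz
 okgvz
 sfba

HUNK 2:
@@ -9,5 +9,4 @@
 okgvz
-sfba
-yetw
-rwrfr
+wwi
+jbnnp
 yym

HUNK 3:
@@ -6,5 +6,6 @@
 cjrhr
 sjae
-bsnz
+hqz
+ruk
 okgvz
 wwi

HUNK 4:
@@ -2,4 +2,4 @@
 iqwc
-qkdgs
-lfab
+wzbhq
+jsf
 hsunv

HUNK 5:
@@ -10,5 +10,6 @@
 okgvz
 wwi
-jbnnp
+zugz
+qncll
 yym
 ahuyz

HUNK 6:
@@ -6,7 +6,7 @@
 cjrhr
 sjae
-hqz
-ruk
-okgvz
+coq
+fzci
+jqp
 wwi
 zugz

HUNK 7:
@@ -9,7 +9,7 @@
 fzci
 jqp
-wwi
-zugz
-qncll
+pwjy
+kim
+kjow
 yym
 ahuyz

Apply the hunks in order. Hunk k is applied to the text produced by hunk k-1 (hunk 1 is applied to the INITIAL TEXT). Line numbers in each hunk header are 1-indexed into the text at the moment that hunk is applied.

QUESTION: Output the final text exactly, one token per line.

Hunk 1: at line 5 remove [clq] add [sjae,bsnz] -> 14 lines: rghpd iqwc qkdgs lfab hsunv cjrhr sjae bsnz okgvz sfba yetw rwrfr yym ahuyz
Hunk 2: at line 9 remove [sfba,yetw,rwrfr] add [wwi,jbnnp] -> 13 lines: rghpd iqwc qkdgs lfab hsunv cjrhr sjae bsnz okgvz wwi jbnnp yym ahuyz
Hunk 3: at line 6 remove [bsnz] add [hqz,ruk] -> 14 lines: rghpd iqwc qkdgs lfab hsunv cjrhr sjae hqz ruk okgvz wwi jbnnp yym ahuyz
Hunk 4: at line 2 remove [qkdgs,lfab] add [wzbhq,jsf] -> 14 lines: rghpd iqwc wzbhq jsf hsunv cjrhr sjae hqz ruk okgvz wwi jbnnp yym ahuyz
Hunk 5: at line 10 remove [jbnnp] add [zugz,qncll] -> 15 lines: rghpd iqwc wzbhq jsf hsunv cjrhr sjae hqz ruk okgvz wwi zugz qncll yym ahuyz
Hunk 6: at line 6 remove [hqz,ruk,okgvz] add [coq,fzci,jqp] -> 15 lines: rghpd iqwc wzbhq jsf hsunv cjrhr sjae coq fzci jqp wwi zugz qncll yym ahuyz
Hunk 7: at line 9 remove [wwi,zugz,qncll] add [pwjy,kim,kjow] -> 15 lines: rghpd iqwc wzbhq jsf hsunv cjrhr sjae coq fzci jqp pwjy kim kjow yym ahuyz

Answer: rghpd
iqwc
wzbhq
jsf
hsunv
cjrhr
sjae
coq
fzci
jqp
pwjy
kim
kjow
yym
ahuyz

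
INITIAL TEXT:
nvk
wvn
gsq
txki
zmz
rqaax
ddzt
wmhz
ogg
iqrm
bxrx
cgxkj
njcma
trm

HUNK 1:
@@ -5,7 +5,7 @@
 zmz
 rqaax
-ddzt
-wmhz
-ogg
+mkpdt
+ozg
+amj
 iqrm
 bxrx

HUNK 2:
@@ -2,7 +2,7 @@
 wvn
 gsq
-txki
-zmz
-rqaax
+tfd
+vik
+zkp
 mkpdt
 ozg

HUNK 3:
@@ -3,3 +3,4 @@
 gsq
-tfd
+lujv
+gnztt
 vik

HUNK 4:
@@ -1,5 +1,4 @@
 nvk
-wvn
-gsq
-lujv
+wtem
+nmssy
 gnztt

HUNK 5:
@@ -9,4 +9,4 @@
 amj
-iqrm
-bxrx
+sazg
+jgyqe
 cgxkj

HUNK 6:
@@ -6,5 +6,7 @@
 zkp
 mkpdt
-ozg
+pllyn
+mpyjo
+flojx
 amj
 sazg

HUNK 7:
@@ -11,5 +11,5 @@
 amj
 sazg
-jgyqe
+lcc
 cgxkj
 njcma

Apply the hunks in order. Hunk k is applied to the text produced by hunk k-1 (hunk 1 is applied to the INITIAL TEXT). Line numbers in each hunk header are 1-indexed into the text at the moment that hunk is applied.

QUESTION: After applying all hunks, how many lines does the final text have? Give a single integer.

Hunk 1: at line 5 remove [ddzt,wmhz,ogg] add [mkpdt,ozg,amj] -> 14 lines: nvk wvn gsq txki zmz rqaax mkpdt ozg amj iqrm bxrx cgxkj njcma trm
Hunk 2: at line 2 remove [txki,zmz,rqaax] add [tfd,vik,zkp] -> 14 lines: nvk wvn gsq tfd vik zkp mkpdt ozg amj iqrm bxrx cgxkj njcma trm
Hunk 3: at line 3 remove [tfd] add [lujv,gnztt] -> 15 lines: nvk wvn gsq lujv gnztt vik zkp mkpdt ozg amj iqrm bxrx cgxkj njcma trm
Hunk 4: at line 1 remove [wvn,gsq,lujv] add [wtem,nmssy] -> 14 lines: nvk wtem nmssy gnztt vik zkp mkpdt ozg amj iqrm bxrx cgxkj njcma trm
Hunk 5: at line 9 remove [iqrm,bxrx] add [sazg,jgyqe] -> 14 lines: nvk wtem nmssy gnztt vik zkp mkpdt ozg amj sazg jgyqe cgxkj njcma trm
Hunk 6: at line 6 remove [ozg] add [pllyn,mpyjo,flojx] -> 16 lines: nvk wtem nmssy gnztt vik zkp mkpdt pllyn mpyjo flojx amj sazg jgyqe cgxkj njcma trm
Hunk 7: at line 11 remove [jgyqe] add [lcc] -> 16 lines: nvk wtem nmssy gnztt vik zkp mkpdt pllyn mpyjo flojx amj sazg lcc cgxkj njcma trm
Final line count: 16

Answer: 16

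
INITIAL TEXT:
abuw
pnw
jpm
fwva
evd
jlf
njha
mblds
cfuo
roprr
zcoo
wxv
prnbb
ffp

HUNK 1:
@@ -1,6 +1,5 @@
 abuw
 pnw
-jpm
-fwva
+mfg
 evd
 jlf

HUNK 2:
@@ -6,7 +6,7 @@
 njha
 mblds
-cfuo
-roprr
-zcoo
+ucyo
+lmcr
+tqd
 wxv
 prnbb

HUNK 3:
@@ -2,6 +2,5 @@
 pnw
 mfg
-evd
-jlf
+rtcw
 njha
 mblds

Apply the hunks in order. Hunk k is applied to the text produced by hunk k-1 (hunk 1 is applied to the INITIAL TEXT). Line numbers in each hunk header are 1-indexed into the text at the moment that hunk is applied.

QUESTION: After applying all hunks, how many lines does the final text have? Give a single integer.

Hunk 1: at line 1 remove [jpm,fwva] add [mfg] -> 13 lines: abuw pnw mfg evd jlf njha mblds cfuo roprr zcoo wxv prnbb ffp
Hunk 2: at line 6 remove [cfuo,roprr,zcoo] add [ucyo,lmcr,tqd] -> 13 lines: abuw pnw mfg evd jlf njha mblds ucyo lmcr tqd wxv prnbb ffp
Hunk 3: at line 2 remove [evd,jlf] add [rtcw] -> 12 lines: abuw pnw mfg rtcw njha mblds ucyo lmcr tqd wxv prnbb ffp
Final line count: 12

Answer: 12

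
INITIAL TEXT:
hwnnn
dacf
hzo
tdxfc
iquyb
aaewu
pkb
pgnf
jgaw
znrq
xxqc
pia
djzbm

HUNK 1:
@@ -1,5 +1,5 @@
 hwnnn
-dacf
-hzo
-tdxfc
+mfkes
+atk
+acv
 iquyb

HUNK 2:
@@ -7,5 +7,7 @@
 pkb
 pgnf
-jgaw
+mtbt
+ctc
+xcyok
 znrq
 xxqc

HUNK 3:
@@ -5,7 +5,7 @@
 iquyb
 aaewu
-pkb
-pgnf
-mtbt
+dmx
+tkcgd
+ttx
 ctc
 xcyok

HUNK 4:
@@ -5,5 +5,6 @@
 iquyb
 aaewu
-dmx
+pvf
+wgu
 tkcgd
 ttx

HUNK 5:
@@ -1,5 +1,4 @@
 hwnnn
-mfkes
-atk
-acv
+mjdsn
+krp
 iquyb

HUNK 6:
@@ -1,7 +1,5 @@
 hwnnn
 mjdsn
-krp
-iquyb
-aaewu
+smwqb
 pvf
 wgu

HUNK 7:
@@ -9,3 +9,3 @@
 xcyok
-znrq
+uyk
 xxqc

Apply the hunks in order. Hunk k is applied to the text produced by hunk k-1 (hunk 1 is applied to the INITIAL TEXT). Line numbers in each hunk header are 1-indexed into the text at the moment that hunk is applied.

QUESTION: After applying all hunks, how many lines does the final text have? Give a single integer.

Answer: 13

Derivation:
Hunk 1: at line 1 remove [dacf,hzo,tdxfc] add [mfkes,atk,acv] -> 13 lines: hwnnn mfkes atk acv iquyb aaewu pkb pgnf jgaw znrq xxqc pia djzbm
Hunk 2: at line 7 remove [jgaw] add [mtbt,ctc,xcyok] -> 15 lines: hwnnn mfkes atk acv iquyb aaewu pkb pgnf mtbt ctc xcyok znrq xxqc pia djzbm
Hunk 3: at line 5 remove [pkb,pgnf,mtbt] add [dmx,tkcgd,ttx] -> 15 lines: hwnnn mfkes atk acv iquyb aaewu dmx tkcgd ttx ctc xcyok znrq xxqc pia djzbm
Hunk 4: at line 5 remove [dmx] add [pvf,wgu] -> 16 lines: hwnnn mfkes atk acv iquyb aaewu pvf wgu tkcgd ttx ctc xcyok znrq xxqc pia djzbm
Hunk 5: at line 1 remove [mfkes,atk,acv] add [mjdsn,krp] -> 15 lines: hwnnn mjdsn krp iquyb aaewu pvf wgu tkcgd ttx ctc xcyok znrq xxqc pia djzbm
Hunk 6: at line 1 remove [krp,iquyb,aaewu] add [smwqb] -> 13 lines: hwnnn mjdsn smwqb pvf wgu tkcgd ttx ctc xcyok znrq xxqc pia djzbm
Hunk 7: at line 9 remove [znrq] add [uyk] -> 13 lines: hwnnn mjdsn smwqb pvf wgu tkcgd ttx ctc xcyok uyk xxqc pia djzbm
Final line count: 13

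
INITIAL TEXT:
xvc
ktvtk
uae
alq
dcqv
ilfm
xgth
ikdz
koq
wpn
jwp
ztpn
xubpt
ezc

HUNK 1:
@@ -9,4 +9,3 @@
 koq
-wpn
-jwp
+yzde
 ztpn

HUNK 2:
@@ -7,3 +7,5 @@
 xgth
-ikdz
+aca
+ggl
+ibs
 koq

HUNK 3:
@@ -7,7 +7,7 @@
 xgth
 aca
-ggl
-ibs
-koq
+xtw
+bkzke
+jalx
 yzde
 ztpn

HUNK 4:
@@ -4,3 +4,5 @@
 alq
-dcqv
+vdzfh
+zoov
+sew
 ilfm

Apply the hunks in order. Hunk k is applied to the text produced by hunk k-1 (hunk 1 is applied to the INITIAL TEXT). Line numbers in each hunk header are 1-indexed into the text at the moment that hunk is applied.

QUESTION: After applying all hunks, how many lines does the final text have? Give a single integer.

Answer: 17

Derivation:
Hunk 1: at line 9 remove [wpn,jwp] add [yzde] -> 13 lines: xvc ktvtk uae alq dcqv ilfm xgth ikdz koq yzde ztpn xubpt ezc
Hunk 2: at line 7 remove [ikdz] add [aca,ggl,ibs] -> 15 lines: xvc ktvtk uae alq dcqv ilfm xgth aca ggl ibs koq yzde ztpn xubpt ezc
Hunk 3: at line 7 remove [ggl,ibs,koq] add [xtw,bkzke,jalx] -> 15 lines: xvc ktvtk uae alq dcqv ilfm xgth aca xtw bkzke jalx yzde ztpn xubpt ezc
Hunk 4: at line 4 remove [dcqv] add [vdzfh,zoov,sew] -> 17 lines: xvc ktvtk uae alq vdzfh zoov sew ilfm xgth aca xtw bkzke jalx yzde ztpn xubpt ezc
Final line count: 17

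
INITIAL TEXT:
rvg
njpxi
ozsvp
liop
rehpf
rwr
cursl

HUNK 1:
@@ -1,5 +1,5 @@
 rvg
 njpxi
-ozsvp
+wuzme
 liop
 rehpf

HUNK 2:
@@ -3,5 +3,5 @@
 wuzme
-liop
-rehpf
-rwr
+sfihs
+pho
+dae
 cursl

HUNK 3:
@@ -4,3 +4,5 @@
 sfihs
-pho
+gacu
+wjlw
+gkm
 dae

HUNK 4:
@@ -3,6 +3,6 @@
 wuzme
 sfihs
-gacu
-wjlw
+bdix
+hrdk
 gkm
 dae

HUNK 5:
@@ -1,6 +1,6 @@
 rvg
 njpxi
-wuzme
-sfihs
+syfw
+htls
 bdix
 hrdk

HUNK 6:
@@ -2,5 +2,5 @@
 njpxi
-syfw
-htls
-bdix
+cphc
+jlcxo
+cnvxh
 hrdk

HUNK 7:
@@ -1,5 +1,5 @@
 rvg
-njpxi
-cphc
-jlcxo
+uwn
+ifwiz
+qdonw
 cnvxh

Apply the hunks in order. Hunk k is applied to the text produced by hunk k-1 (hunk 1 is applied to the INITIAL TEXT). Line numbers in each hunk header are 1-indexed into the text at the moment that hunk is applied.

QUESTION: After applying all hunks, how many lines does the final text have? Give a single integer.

Hunk 1: at line 1 remove [ozsvp] add [wuzme] -> 7 lines: rvg njpxi wuzme liop rehpf rwr cursl
Hunk 2: at line 3 remove [liop,rehpf,rwr] add [sfihs,pho,dae] -> 7 lines: rvg njpxi wuzme sfihs pho dae cursl
Hunk 3: at line 4 remove [pho] add [gacu,wjlw,gkm] -> 9 lines: rvg njpxi wuzme sfihs gacu wjlw gkm dae cursl
Hunk 4: at line 3 remove [gacu,wjlw] add [bdix,hrdk] -> 9 lines: rvg njpxi wuzme sfihs bdix hrdk gkm dae cursl
Hunk 5: at line 1 remove [wuzme,sfihs] add [syfw,htls] -> 9 lines: rvg njpxi syfw htls bdix hrdk gkm dae cursl
Hunk 6: at line 2 remove [syfw,htls,bdix] add [cphc,jlcxo,cnvxh] -> 9 lines: rvg njpxi cphc jlcxo cnvxh hrdk gkm dae cursl
Hunk 7: at line 1 remove [njpxi,cphc,jlcxo] add [uwn,ifwiz,qdonw] -> 9 lines: rvg uwn ifwiz qdonw cnvxh hrdk gkm dae cursl
Final line count: 9

Answer: 9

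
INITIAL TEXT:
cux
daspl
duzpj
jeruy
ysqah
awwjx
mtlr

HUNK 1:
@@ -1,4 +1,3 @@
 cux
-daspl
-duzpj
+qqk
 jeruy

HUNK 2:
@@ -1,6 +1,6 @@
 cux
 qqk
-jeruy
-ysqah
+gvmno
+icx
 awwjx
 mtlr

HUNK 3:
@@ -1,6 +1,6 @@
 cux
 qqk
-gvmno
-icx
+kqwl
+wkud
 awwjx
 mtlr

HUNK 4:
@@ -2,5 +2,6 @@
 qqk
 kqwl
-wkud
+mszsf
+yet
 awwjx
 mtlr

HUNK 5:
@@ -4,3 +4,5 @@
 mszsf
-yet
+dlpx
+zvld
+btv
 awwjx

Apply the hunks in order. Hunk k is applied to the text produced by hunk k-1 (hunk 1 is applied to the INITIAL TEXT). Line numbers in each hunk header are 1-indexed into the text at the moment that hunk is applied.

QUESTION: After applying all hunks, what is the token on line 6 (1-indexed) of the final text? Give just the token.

Hunk 1: at line 1 remove [daspl,duzpj] add [qqk] -> 6 lines: cux qqk jeruy ysqah awwjx mtlr
Hunk 2: at line 1 remove [jeruy,ysqah] add [gvmno,icx] -> 6 lines: cux qqk gvmno icx awwjx mtlr
Hunk 3: at line 1 remove [gvmno,icx] add [kqwl,wkud] -> 6 lines: cux qqk kqwl wkud awwjx mtlr
Hunk 4: at line 2 remove [wkud] add [mszsf,yet] -> 7 lines: cux qqk kqwl mszsf yet awwjx mtlr
Hunk 5: at line 4 remove [yet] add [dlpx,zvld,btv] -> 9 lines: cux qqk kqwl mszsf dlpx zvld btv awwjx mtlr
Final line 6: zvld

Answer: zvld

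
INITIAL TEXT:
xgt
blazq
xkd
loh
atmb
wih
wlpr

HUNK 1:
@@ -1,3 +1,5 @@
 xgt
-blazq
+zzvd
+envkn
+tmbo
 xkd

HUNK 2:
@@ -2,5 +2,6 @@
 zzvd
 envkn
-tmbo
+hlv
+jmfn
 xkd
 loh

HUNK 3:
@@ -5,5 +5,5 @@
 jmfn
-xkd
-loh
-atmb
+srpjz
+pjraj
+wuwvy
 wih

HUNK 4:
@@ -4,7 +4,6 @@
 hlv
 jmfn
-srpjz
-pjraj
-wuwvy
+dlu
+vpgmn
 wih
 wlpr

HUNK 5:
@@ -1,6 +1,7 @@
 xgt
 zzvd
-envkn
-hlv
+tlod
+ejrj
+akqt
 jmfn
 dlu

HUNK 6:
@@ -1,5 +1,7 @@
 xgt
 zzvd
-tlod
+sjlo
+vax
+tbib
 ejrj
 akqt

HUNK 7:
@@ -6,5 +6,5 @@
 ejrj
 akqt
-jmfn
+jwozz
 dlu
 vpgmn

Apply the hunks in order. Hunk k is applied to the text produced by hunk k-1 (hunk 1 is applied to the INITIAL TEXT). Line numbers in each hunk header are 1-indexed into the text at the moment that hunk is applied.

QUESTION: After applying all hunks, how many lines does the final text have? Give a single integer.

Hunk 1: at line 1 remove [blazq] add [zzvd,envkn,tmbo] -> 9 lines: xgt zzvd envkn tmbo xkd loh atmb wih wlpr
Hunk 2: at line 2 remove [tmbo] add [hlv,jmfn] -> 10 lines: xgt zzvd envkn hlv jmfn xkd loh atmb wih wlpr
Hunk 3: at line 5 remove [xkd,loh,atmb] add [srpjz,pjraj,wuwvy] -> 10 lines: xgt zzvd envkn hlv jmfn srpjz pjraj wuwvy wih wlpr
Hunk 4: at line 4 remove [srpjz,pjraj,wuwvy] add [dlu,vpgmn] -> 9 lines: xgt zzvd envkn hlv jmfn dlu vpgmn wih wlpr
Hunk 5: at line 1 remove [envkn,hlv] add [tlod,ejrj,akqt] -> 10 lines: xgt zzvd tlod ejrj akqt jmfn dlu vpgmn wih wlpr
Hunk 6: at line 1 remove [tlod] add [sjlo,vax,tbib] -> 12 lines: xgt zzvd sjlo vax tbib ejrj akqt jmfn dlu vpgmn wih wlpr
Hunk 7: at line 6 remove [jmfn] add [jwozz] -> 12 lines: xgt zzvd sjlo vax tbib ejrj akqt jwozz dlu vpgmn wih wlpr
Final line count: 12

Answer: 12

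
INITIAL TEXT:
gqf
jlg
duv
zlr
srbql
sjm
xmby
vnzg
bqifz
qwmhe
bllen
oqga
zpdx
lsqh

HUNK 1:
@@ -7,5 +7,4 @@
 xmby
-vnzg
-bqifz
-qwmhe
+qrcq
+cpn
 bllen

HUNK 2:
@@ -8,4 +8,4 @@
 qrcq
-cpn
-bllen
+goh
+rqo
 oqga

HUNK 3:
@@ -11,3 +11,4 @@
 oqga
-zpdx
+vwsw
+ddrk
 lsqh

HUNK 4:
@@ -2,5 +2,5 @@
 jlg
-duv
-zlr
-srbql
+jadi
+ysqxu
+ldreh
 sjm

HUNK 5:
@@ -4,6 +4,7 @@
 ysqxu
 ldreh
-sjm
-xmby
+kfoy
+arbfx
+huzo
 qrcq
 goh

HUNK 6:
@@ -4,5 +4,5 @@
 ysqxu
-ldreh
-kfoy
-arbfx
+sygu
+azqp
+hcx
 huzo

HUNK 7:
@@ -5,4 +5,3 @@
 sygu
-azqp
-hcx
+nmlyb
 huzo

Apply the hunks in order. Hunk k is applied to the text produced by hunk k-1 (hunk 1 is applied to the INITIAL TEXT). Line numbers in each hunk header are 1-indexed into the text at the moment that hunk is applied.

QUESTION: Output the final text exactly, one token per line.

Answer: gqf
jlg
jadi
ysqxu
sygu
nmlyb
huzo
qrcq
goh
rqo
oqga
vwsw
ddrk
lsqh

Derivation:
Hunk 1: at line 7 remove [vnzg,bqifz,qwmhe] add [qrcq,cpn] -> 13 lines: gqf jlg duv zlr srbql sjm xmby qrcq cpn bllen oqga zpdx lsqh
Hunk 2: at line 8 remove [cpn,bllen] add [goh,rqo] -> 13 lines: gqf jlg duv zlr srbql sjm xmby qrcq goh rqo oqga zpdx lsqh
Hunk 3: at line 11 remove [zpdx] add [vwsw,ddrk] -> 14 lines: gqf jlg duv zlr srbql sjm xmby qrcq goh rqo oqga vwsw ddrk lsqh
Hunk 4: at line 2 remove [duv,zlr,srbql] add [jadi,ysqxu,ldreh] -> 14 lines: gqf jlg jadi ysqxu ldreh sjm xmby qrcq goh rqo oqga vwsw ddrk lsqh
Hunk 5: at line 4 remove [sjm,xmby] add [kfoy,arbfx,huzo] -> 15 lines: gqf jlg jadi ysqxu ldreh kfoy arbfx huzo qrcq goh rqo oqga vwsw ddrk lsqh
Hunk 6: at line 4 remove [ldreh,kfoy,arbfx] add [sygu,azqp,hcx] -> 15 lines: gqf jlg jadi ysqxu sygu azqp hcx huzo qrcq goh rqo oqga vwsw ddrk lsqh
Hunk 7: at line 5 remove [azqp,hcx] add [nmlyb] -> 14 lines: gqf jlg jadi ysqxu sygu nmlyb huzo qrcq goh rqo oqga vwsw ddrk lsqh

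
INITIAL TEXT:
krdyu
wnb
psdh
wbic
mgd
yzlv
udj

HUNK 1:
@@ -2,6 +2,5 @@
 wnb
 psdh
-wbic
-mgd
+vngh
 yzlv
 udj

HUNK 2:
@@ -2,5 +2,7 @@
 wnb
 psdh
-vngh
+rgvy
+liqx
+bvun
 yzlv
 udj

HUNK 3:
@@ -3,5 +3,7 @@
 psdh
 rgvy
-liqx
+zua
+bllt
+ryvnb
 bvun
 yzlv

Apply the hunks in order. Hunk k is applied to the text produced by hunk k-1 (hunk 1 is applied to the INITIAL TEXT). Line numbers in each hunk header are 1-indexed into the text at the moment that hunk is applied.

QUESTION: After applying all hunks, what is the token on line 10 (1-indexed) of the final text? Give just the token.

Answer: udj

Derivation:
Hunk 1: at line 2 remove [wbic,mgd] add [vngh] -> 6 lines: krdyu wnb psdh vngh yzlv udj
Hunk 2: at line 2 remove [vngh] add [rgvy,liqx,bvun] -> 8 lines: krdyu wnb psdh rgvy liqx bvun yzlv udj
Hunk 3: at line 3 remove [liqx] add [zua,bllt,ryvnb] -> 10 lines: krdyu wnb psdh rgvy zua bllt ryvnb bvun yzlv udj
Final line 10: udj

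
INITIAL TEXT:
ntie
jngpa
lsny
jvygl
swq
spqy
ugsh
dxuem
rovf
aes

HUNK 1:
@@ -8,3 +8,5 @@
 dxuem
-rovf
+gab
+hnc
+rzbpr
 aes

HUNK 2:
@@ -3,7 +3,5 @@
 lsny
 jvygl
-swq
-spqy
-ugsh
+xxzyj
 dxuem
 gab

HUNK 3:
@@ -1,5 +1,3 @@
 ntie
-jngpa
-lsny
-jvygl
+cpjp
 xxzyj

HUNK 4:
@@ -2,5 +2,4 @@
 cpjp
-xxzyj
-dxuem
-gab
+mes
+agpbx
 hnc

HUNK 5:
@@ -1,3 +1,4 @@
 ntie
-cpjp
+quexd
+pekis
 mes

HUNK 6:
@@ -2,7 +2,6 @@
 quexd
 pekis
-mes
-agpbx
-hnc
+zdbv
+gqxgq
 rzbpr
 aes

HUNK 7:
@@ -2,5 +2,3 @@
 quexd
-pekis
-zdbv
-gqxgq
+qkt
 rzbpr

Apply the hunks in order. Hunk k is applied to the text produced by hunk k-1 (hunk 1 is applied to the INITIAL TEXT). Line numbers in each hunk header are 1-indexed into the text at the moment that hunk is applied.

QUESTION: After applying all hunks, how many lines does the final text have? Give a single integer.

Answer: 5

Derivation:
Hunk 1: at line 8 remove [rovf] add [gab,hnc,rzbpr] -> 12 lines: ntie jngpa lsny jvygl swq spqy ugsh dxuem gab hnc rzbpr aes
Hunk 2: at line 3 remove [swq,spqy,ugsh] add [xxzyj] -> 10 lines: ntie jngpa lsny jvygl xxzyj dxuem gab hnc rzbpr aes
Hunk 3: at line 1 remove [jngpa,lsny,jvygl] add [cpjp] -> 8 lines: ntie cpjp xxzyj dxuem gab hnc rzbpr aes
Hunk 4: at line 2 remove [xxzyj,dxuem,gab] add [mes,agpbx] -> 7 lines: ntie cpjp mes agpbx hnc rzbpr aes
Hunk 5: at line 1 remove [cpjp] add [quexd,pekis] -> 8 lines: ntie quexd pekis mes agpbx hnc rzbpr aes
Hunk 6: at line 2 remove [mes,agpbx,hnc] add [zdbv,gqxgq] -> 7 lines: ntie quexd pekis zdbv gqxgq rzbpr aes
Hunk 7: at line 2 remove [pekis,zdbv,gqxgq] add [qkt] -> 5 lines: ntie quexd qkt rzbpr aes
Final line count: 5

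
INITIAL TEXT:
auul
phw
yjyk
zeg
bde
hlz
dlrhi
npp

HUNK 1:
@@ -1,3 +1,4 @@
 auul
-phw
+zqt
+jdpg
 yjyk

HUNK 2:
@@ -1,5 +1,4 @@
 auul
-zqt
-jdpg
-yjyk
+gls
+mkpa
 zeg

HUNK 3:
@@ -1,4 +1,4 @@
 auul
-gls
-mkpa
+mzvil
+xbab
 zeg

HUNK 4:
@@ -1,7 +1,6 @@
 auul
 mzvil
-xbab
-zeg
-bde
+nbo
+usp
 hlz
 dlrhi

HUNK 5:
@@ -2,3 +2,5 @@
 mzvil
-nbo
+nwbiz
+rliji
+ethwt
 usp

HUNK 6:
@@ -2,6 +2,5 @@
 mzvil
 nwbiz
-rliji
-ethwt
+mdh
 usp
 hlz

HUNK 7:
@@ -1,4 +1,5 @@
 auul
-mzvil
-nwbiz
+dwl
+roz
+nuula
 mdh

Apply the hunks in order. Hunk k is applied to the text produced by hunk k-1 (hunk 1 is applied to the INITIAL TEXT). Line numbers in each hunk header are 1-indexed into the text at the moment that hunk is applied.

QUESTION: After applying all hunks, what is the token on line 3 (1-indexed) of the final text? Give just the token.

Hunk 1: at line 1 remove [phw] add [zqt,jdpg] -> 9 lines: auul zqt jdpg yjyk zeg bde hlz dlrhi npp
Hunk 2: at line 1 remove [zqt,jdpg,yjyk] add [gls,mkpa] -> 8 lines: auul gls mkpa zeg bde hlz dlrhi npp
Hunk 3: at line 1 remove [gls,mkpa] add [mzvil,xbab] -> 8 lines: auul mzvil xbab zeg bde hlz dlrhi npp
Hunk 4: at line 1 remove [xbab,zeg,bde] add [nbo,usp] -> 7 lines: auul mzvil nbo usp hlz dlrhi npp
Hunk 5: at line 2 remove [nbo] add [nwbiz,rliji,ethwt] -> 9 lines: auul mzvil nwbiz rliji ethwt usp hlz dlrhi npp
Hunk 6: at line 2 remove [rliji,ethwt] add [mdh] -> 8 lines: auul mzvil nwbiz mdh usp hlz dlrhi npp
Hunk 7: at line 1 remove [mzvil,nwbiz] add [dwl,roz,nuula] -> 9 lines: auul dwl roz nuula mdh usp hlz dlrhi npp
Final line 3: roz

Answer: roz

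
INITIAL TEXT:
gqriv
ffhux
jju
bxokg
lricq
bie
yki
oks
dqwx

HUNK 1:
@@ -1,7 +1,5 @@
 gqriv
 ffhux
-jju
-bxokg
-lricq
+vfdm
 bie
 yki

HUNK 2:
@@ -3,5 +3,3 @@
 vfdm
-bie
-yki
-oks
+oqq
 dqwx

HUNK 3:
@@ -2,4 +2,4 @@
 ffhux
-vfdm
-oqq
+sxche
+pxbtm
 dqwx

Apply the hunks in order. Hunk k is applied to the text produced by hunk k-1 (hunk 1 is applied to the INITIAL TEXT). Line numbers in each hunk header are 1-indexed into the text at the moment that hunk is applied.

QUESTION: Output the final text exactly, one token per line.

Hunk 1: at line 1 remove [jju,bxokg,lricq] add [vfdm] -> 7 lines: gqriv ffhux vfdm bie yki oks dqwx
Hunk 2: at line 3 remove [bie,yki,oks] add [oqq] -> 5 lines: gqriv ffhux vfdm oqq dqwx
Hunk 3: at line 2 remove [vfdm,oqq] add [sxche,pxbtm] -> 5 lines: gqriv ffhux sxche pxbtm dqwx

Answer: gqriv
ffhux
sxche
pxbtm
dqwx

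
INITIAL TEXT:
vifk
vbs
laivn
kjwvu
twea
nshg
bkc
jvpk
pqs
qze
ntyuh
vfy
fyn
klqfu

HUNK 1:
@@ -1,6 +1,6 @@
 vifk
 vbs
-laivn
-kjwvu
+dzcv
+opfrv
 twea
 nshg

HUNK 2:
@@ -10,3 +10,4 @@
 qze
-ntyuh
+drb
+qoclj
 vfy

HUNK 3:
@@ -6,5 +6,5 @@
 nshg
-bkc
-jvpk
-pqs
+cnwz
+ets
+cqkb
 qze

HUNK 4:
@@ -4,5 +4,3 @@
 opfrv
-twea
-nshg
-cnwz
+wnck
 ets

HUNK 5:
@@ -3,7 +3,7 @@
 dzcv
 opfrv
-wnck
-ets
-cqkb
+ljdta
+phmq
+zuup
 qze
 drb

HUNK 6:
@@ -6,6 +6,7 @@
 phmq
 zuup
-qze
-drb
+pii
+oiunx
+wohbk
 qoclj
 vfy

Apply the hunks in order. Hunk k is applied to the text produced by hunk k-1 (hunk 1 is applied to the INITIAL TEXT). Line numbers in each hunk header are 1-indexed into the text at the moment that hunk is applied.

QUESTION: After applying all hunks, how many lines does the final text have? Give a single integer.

Hunk 1: at line 1 remove [laivn,kjwvu] add [dzcv,opfrv] -> 14 lines: vifk vbs dzcv opfrv twea nshg bkc jvpk pqs qze ntyuh vfy fyn klqfu
Hunk 2: at line 10 remove [ntyuh] add [drb,qoclj] -> 15 lines: vifk vbs dzcv opfrv twea nshg bkc jvpk pqs qze drb qoclj vfy fyn klqfu
Hunk 3: at line 6 remove [bkc,jvpk,pqs] add [cnwz,ets,cqkb] -> 15 lines: vifk vbs dzcv opfrv twea nshg cnwz ets cqkb qze drb qoclj vfy fyn klqfu
Hunk 4: at line 4 remove [twea,nshg,cnwz] add [wnck] -> 13 lines: vifk vbs dzcv opfrv wnck ets cqkb qze drb qoclj vfy fyn klqfu
Hunk 5: at line 3 remove [wnck,ets,cqkb] add [ljdta,phmq,zuup] -> 13 lines: vifk vbs dzcv opfrv ljdta phmq zuup qze drb qoclj vfy fyn klqfu
Hunk 6: at line 6 remove [qze,drb] add [pii,oiunx,wohbk] -> 14 lines: vifk vbs dzcv opfrv ljdta phmq zuup pii oiunx wohbk qoclj vfy fyn klqfu
Final line count: 14

Answer: 14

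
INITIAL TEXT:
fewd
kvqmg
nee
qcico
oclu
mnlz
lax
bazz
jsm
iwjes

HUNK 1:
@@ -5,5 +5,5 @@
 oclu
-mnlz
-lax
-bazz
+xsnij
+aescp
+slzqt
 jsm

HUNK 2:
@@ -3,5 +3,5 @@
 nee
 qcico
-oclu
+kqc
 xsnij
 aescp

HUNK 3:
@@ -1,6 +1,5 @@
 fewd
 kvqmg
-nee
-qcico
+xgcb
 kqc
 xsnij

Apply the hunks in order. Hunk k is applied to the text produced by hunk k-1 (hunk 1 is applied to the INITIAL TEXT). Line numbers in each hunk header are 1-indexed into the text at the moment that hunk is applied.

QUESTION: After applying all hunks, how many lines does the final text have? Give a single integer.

Answer: 9

Derivation:
Hunk 1: at line 5 remove [mnlz,lax,bazz] add [xsnij,aescp,slzqt] -> 10 lines: fewd kvqmg nee qcico oclu xsnij aescp slzqt jsm iwjes
Hunk 2: at line 3 remove [oclu] add [kqc] -> 10 lines: fewd kvqmg nee qcico kqc xsnij aescp slzqt jsm iwjes
Hunk 3: at line 1 remove [nee,qcico] add [xgcb] -> 9 lines: fewd kvqmg xgcb kqc xsnij aescp slzqt jsm iwjes
Final line count: 9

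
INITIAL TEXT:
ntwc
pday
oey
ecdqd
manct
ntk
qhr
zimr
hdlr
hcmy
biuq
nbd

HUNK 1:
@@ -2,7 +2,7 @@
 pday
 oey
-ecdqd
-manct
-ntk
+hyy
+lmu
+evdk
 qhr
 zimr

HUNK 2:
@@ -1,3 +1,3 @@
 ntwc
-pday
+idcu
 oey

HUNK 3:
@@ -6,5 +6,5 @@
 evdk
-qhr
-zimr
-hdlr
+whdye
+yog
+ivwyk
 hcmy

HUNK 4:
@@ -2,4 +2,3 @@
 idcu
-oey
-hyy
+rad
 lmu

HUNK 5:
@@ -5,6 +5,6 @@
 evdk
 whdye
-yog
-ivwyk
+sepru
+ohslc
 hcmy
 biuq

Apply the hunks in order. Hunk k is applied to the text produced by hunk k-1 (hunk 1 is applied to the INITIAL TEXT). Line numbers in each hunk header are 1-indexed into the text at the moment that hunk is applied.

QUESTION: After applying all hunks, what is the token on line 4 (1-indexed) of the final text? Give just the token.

Answer: lmu

Derivation:
Hunk 1: at line 2 remove [ecdqd,manct,ntk] add [hyy,lmu,evdk] -> 12 lines: ntwc pday oey hyy lmu evdk qhr zimr hdlr hcmy biuq nbd
Hunk 2: at line 1 remove [pday] add [idcu] -> 12 lines: ntwc idcu oey hyy lmu evdk qhr zimr hdlr hcmy biuq nbd
Hunk 3: at line 6 remove [qhr,zimr,hdlr] add [whdye,yog,ivwyk] -> 12 lines: ntwc idcu oey hyy lmu evdk whdye yog ivwyk hcmy biuq nbd
Hunk 4: at line 2 remove [oey,hyy] add [rad] -> 11 lines: ntwc idcu rad lmu evdk whdye yog ivwyk hcmy biuq nbd
Hunk 5: at line 5 remove [yog,ivwyk] add [sepru,ohslc] -> 11 lines: ntwc idcu rad lmu evdk whdye sepru ohslc hcmy biuq nbd
Final line 4: lmu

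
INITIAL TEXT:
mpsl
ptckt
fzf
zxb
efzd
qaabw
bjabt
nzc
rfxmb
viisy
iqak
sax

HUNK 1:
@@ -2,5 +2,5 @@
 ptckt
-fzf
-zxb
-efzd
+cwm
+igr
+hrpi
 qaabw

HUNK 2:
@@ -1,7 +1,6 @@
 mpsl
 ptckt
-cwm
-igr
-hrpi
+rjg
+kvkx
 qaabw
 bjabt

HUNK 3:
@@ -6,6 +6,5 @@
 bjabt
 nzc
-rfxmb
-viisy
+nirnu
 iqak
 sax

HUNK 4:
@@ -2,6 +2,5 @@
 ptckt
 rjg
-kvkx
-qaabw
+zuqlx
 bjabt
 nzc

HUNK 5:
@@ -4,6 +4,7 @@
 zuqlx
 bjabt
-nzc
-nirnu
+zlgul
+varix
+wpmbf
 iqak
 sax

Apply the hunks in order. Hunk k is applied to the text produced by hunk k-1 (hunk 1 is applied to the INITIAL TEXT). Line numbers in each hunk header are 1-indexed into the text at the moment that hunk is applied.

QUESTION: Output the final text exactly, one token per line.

Answer: mpsl
ptckt
rjg
zuqlx
bjabt
zlgul
varix
wpmbf
iqak
sax

Derivation:
Hunk 1: at line 2 remove [fzf,zxb,efzd] add [cwm,igr,hrpi] -> 12 lines: mpsl ptckt cwm igr hrpi qaabw bjabt nzc rfxmb viisy iqak sax
Hunk 2: at line 1 remove [cwm,igr,hrpi] add [rjg,kvkx] -> 11 lines: mpsl ptckt rjg kvkx qaabw bjabt nzc rfxmb viisy iqak sax
Hunk 3: at line 6 remove [rfxmb,viisy] add [nirnu] -> 10 lines: mpsl ptckt rjg kvkx qaabw bjabt nzc nirnu iqak sax
Hunk 4: at line 2 remove [kvkx,qaabw] add [zuqlx] -> 9 lines: mpsl ptckt rjg zuqlx bjabt nzc nirnu iqak sax
Hunk 5: at line 4 remove [nzc,nirnu] add [zlgul,varix,wpmbf] -> 10 lines: mpsl ptckt rjg zuqlx bjabt zlgul varix wpmbf iqak sax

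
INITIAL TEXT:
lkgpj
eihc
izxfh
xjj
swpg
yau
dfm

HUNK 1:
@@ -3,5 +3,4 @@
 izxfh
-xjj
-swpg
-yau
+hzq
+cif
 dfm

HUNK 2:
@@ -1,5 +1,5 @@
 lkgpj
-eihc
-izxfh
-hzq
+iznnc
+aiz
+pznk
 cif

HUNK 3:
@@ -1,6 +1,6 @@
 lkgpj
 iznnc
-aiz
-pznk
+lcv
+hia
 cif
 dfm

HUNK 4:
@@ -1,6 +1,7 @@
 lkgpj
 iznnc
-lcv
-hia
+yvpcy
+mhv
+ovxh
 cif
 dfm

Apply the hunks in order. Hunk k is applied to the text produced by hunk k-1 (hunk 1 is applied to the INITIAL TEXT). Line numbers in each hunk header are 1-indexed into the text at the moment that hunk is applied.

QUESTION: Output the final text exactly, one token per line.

Answer: lkgpj
iznnc
yvpcy
mhv
ovxh
cif
dfm

Derivation:
Hunk 1: at line 3 remove [xjj,swpg,yau] add [hzq,cif] -> 6 lines: lkgpj eihc izxfh hzq cif dfm
Hunk 2: at line 1 remove [eihc,izxfh,hzq] add [iznnc,aiz,pznk] -> 6 lines: lkgpj iznnc aiz pznk cif dfm
Hunk 3: at line 1 remove [aiz,pznk] add [lcv,hia] -> 6 lines: lkgpj iznnc lcv hia cif dfm
Hunk 4: at line 1 remove [lcv,hia] add [yvpcy,mhv,ovxh] -> 7 lines: lkgpj iznnc yvpcy mhv ovxh cif dfm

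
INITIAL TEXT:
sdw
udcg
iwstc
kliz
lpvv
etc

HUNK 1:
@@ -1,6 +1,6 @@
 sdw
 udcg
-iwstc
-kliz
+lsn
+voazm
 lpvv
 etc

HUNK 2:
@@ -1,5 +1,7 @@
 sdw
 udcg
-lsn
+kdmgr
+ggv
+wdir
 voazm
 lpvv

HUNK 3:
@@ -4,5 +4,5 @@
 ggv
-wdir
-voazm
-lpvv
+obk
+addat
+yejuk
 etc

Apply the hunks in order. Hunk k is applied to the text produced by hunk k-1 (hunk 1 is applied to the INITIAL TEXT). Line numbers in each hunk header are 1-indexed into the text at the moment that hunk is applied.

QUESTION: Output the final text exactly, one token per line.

Hunk 1: at line 1 remove [iwstc,kliz] add [lsn,voazm] -> 6 lines: sdw udcg lsn voazm lpvv etc
Hunk 2: at line 1 remove [lsn] add [kdmgr,ggv,wdir] -> 8 lines: sdw udcg kdmgr ggv wdir voazm lpvv etc
Hunk 3: at line 4 remove [wdir,voazm,lpvv] add [obk,addat,yejuk] -> 8 lines: sdw udcg kdmgr ggv obk addat yejuk etc

Answer: sdw
udcg
kdmgr
ggv
obk
addat
yejuk
etc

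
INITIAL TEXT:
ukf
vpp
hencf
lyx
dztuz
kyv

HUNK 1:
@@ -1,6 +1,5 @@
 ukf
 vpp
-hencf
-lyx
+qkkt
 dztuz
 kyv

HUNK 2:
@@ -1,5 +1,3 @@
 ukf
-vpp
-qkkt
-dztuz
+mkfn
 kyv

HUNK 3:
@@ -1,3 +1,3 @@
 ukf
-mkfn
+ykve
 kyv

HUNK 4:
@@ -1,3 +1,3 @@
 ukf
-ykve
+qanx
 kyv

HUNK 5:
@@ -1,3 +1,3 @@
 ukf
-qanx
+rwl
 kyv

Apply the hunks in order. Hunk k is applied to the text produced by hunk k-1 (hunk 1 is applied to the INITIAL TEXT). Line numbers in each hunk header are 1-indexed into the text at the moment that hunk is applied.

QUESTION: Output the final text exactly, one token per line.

Hunk 1: at line 1 remove [hencf,lyx] add [qkkt] -> 5 lines: ukf vpp qkkt dztuz kyv
Hunk 2: at line 1 remove [vpp,qkkt,dztuz] add [mkfn] -> 3 lines: ukf mkfn kyv
Hunk 3: at line 1 remove [mkfn] add [ykve] -> 3 lines: ukf ykve kyv
Hunk 4: at line 1 remove [ykve] add [qanx] -> 3 lines: ukf qanx kyv
Hunk 5: at line 1 remove [qanx] add [rwl] -> 3 lines: ukf rwl kyv

Answer: ukf
rwl
kyv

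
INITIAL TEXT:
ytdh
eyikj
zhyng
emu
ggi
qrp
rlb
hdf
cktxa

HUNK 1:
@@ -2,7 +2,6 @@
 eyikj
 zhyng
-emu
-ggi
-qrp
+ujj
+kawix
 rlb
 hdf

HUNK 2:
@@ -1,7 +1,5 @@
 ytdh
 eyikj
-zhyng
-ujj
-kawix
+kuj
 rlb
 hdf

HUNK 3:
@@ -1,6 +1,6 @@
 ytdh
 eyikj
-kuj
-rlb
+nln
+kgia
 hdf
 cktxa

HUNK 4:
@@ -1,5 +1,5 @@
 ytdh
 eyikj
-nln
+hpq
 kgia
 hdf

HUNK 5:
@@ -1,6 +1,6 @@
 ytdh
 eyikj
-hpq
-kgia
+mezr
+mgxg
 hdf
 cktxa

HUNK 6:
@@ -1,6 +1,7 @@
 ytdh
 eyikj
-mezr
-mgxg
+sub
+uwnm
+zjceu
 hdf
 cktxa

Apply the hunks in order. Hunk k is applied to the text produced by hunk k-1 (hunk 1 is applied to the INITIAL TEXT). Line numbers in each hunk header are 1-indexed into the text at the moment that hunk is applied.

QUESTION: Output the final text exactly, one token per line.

Hunk 1: at line 2 remove [emu,ggi,qrp] add [ujj,kawix] -> 8 lines: ytdh eyikj zhyng ujj kawix rlb hdf cktxa
Hunk 2: at line 1 remove [zhyng,ujj,kawix] add [kuj] -> 6 lines: ytdh eyikj kuj rlb hdf cktxa
Hunk 3: at line 1 remove [kuj,rlb] add [nln,kgia] -> 6 lines: ytdh eyikj nln kgia hdf cktxa
Hunk 4: at line 1 remove [nln] add [hpq] -> 6 lines: ytdh eyikj hpq kgia hdf cktxa
Hunk 5: at line 1 remove [hpq,kgia] add [mezr,mgxg] -> 6 lines: ytdh eyikj mezr mgxg hdf cktxa
Hunk 6: at line 1 remove [mezr,mgxg] add [sub,uwnm,zjceu] -> 7 lines: ytdh eyikj sub uwnm zjceu hdf cktxa

Answer: ytdh
eyikj
sub
uwnm
zjceu
hdf
cktxa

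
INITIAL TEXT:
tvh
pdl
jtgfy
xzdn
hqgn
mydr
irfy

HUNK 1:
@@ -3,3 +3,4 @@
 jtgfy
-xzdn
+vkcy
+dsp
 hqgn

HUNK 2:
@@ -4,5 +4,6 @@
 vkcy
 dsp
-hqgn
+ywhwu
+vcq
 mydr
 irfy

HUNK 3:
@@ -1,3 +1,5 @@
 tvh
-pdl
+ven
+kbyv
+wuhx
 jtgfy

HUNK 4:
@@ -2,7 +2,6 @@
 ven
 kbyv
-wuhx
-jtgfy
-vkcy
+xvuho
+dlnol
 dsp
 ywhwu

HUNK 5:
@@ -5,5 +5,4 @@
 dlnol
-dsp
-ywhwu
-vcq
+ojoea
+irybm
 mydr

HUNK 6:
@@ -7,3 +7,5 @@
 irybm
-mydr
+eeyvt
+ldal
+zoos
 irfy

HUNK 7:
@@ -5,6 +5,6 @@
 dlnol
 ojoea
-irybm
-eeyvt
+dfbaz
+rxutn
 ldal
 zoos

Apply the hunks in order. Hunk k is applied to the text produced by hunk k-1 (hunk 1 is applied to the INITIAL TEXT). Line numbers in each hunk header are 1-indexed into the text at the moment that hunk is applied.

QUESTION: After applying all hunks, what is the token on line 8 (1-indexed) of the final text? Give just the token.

Hunk 1: at line 3 remove [xzdn] add [vkcy,dsp] -> 8 lines: tvh pdl jtgfy vkcy dsp hqgn mydr irfy
Hunk 2: at line 4 remove [hqgn] add [ywhwu,vcq] -> 9 lines: tvh pdl jtgfy vkcy dsp ywhwu vcq mydr irfy
Hunk 3: at line 1 remove [pdl] add [ven,kbyv,wuhx] -> 11 lines: tvh ven kbyv wuhx jtgfy vkcy dsp ywhwu vcq mydr irfy
Hunk 4: at line 2 remove [wuhx,jtgfy,vkcy] add [xvuho,dlnol] -> 10 lines: tvh ven kbyv xvuho dlnol dsp ywhwu vcq mydr irfy
Hunk 5: at line 5 remove [dsp,ywhwu,vcq] add [ojoea,irybm] -> 9 lines: tvh ven kbyv xvuho dlnol ojoea irybm mydr irfy
Hunk 6: at line 7 remove [mydr] add [eeyvt,ldal,zoos] -> 11 lines: tvh ven kbyv xvuho dlnol ojoea irybm eeyvt ldal zoos irfy
Hunk 7: at line 5 remove [irybm,eeyvt] add [dfbaz,rxutn] -> 11 lines: tvh ven kbyv xvuho dlnol ojoea dfbaz rxutn ldal zoos irfy
Final line 8: rxutn

Answer: rxutn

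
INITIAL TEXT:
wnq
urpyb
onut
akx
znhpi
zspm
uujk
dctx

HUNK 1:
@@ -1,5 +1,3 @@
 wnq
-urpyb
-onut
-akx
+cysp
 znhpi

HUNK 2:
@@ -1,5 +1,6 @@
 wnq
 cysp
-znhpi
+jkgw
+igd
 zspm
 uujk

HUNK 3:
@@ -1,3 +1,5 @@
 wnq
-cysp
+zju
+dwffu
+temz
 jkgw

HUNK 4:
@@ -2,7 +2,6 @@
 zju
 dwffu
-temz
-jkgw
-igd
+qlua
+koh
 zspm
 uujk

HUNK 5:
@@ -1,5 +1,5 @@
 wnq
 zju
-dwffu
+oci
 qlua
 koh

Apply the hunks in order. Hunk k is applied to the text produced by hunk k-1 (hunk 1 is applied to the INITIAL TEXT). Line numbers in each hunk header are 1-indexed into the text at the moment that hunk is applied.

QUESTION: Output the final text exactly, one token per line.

Answer: wnq
zju
oci
qlua
koh
zspm
uujk
dctx

Derivation:
Hunk 1: at line 1 remove [urpyb,onut,akx] add [cysp] -> 6 lines: wnq cysp znhpi zspm uujk dctx
Hunk 2: at line 1 remove [znhpi] add [jkgw,igd] -> 7 lines: wnq cysp jkgw igd zspm uujk dctx
Hunk 3: at line 1 remove [cysp] add [zju,dwffu,temz] -> 9 lines: wnq zju dwffu temz jkgw igd zspm uujk dctx
Hunk 4: at line 2 remove [temz,jkgw,igd] add [qlua,koh] -> 8 lines: wnq zju dwffu qlua koh zspm uujk dctx
Hunk 5: at line 1 remove [dwffu] add [oci] -> 8 lines: wnq zju oci qlua koh zspm uujk dctx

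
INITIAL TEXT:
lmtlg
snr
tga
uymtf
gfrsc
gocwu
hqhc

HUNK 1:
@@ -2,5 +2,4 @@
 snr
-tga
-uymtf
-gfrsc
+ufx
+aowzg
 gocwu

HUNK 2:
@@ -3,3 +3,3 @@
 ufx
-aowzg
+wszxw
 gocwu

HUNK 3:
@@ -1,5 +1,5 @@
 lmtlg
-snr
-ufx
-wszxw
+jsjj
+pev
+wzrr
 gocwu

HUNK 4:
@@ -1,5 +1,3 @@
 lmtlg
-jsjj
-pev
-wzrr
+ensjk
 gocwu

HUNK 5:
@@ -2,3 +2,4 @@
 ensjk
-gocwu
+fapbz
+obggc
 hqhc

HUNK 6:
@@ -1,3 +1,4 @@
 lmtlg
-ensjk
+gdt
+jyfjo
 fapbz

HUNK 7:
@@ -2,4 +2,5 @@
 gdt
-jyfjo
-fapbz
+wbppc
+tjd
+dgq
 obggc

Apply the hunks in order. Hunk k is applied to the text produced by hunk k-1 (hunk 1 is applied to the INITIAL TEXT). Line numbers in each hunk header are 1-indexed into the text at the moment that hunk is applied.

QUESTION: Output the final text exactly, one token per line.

Hunk 1: at line 2 remove [tga,uymtf,gfrsc] add [ufx,aowzg] -> 6 lines: lmtlg snr ufx aowzg gocwu hqhc
Hunk 2: at line 3 remove [aowzg] add [wszxw] -> 6 lines: lmtlg snr ufx wszxw gocwu hqhc
Hunk 3: at line 1 remove [snr,ufx,wszxw] add [jsjj,pev,wzrr] -> 6 lines: lmtlg jsjj pev wzrr gocwu hqhc
Hunk 4: at line 1 remove [jsjj,pev,wzrr] add [ensjk] -> 4 lines: lmtlg ensjk gocwu hqhc
Hunk 5: at line 2 remove [gocwu] add [fapbz,obggc] -> 5 lines: lmtlg ensjk fapbz obggc hqhc
Hunk 6: at line 1 remove [ensjk] add [gdt,jyfjo] -> 6 lines: lmtlg gdt jyfjo fapbz obggc hqhc
Hunk 7: at line 2 remove [jyfjo,fapbz] add [wbppc,tjd,dgq] -> 7 lines: lmtlg gdt wbppc tjd dgq obggc hqhc

Answer: lmtlg
gdt
wbppc
tjd
dgq
obggc
hqhc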